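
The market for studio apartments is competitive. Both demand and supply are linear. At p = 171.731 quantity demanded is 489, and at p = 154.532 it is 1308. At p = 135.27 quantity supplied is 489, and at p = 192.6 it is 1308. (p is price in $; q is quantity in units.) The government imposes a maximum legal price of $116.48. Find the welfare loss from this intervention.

$20370.05

Demand slope = (154.532 − 171.731)/(1308 − 489) = −0.021, so p = 182 − 0.021q.
Supply slope = (192.6 − 135.27)/(1308 − 489) = 0.07, so p = 101.04 + 0.07q.
Competitive equilibrium: 182 − 0.021q = 101.04 + 0.07q → q* = 889.6703, p* = 163.3169.
At the ceiling p = 116.48, quantity supplied = (116.48 − 101.04)/0.07 = 220.5714.
Willingness to pay at q' = 220.5714: 182 − 0.021·220.5714 = 177.368.
Δq = 889.6703 − 220.5714 = 669.0989; wedge = 177.368 − 116.48 = 60.888.
The triangle = ½ × 669.0989 × 60.888 = $20370.05.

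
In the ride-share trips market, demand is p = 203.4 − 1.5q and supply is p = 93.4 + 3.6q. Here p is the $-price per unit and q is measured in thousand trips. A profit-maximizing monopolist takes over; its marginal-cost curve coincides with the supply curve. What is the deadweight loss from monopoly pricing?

$61.27 thousand

Competitive equilibrium: 203.4 − 1.5q = 93.4 + 3.6q → q* = 21.5686, p* = 171.0471.
Marginal revenue: MR = 203.4 − 3q. Set MR = MC: 203.4 − 3q = 93.4 + 3.6q → q_m = 16.6667.
Price p_m = 203.4 − 1.5·16.6667 = 178.4; MC(q_m) = 93.4 + 3.6·16.6667 = 153.4001.
Competitive q* = 21.5686, so Δq = 4.9019; wedge = 178.4 − 153.4001 = 24.9999.
The triangle = ½ × 4.9019 × 24.9999 = $61.27 thousand.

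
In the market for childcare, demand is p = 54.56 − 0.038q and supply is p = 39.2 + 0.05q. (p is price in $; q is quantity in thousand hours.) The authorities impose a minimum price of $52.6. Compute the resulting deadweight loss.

$665.31 thousand

Competitive equilibrium: 54.56 − 0.038q = 39.2 + 0.05q → q* = 174.54545, p* = 47.92727.
At the floor p = 52.6, quantity demanded = (54.56 − 52.6)/0.038 = 51.57895.
Sellers' marginal cost at q' = 51.57895: 39.2 + 0.05·51.57895 = 41.77895.
Δq = 174.54545 − 51.57895 = 122.9665; wedge = 52.6 − 41.77895 = 10.82105.
Welfare loss = ½ × 122.9665 × 10.82105 = $665.31 thousand.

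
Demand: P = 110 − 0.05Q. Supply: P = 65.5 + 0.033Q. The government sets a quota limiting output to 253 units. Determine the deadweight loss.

Competitive equilibrium: 110 − 0.05Q = 65.5 + 0.033Q → Q* = 536.1446, P* = 83.1928.
At Q = 253: demand price = 110 − 0.05·253 = 97.35; supply price = 65.5 + 0.033·253 = 73.849.
ΔQ = 536.1446 − 253 = 283.1446; wedge = 97.35 − 73.849 = 23.501.
DWL = ½ × 283.1446 × 23.501 = 3327.09.

3327.09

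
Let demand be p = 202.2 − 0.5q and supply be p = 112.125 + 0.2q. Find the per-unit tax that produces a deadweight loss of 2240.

56

Competitive equilibrium: 202.2 − 0.5q = 112.125 + 0.2q → q* = 128.6786, p* = 137.8607.
A tax t gives Δq = t/0.7 and wedge t, so DWL = t²/1.4.
t²/1.4 = 2240 → t² = 3136 → t = 56.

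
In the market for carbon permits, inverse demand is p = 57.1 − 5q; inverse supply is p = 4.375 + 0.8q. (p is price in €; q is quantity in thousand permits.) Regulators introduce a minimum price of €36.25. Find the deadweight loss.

€70.21 thousand

Competitive equilibrium: 57.1 − 5q = 4.375 + 0.8q → q* = 9.0905, p* = 11.6474.
At the floor p = 36.25, quantity demanded = (57.1 − 36.25)/5 = 4.17.
Sellers' marginal cost at q' = 4.17: 4.375 + 0.8·4.17 = 7.711.
Δq = 9.0905 − 4.17 = 4.9205; wedge = 36.25 − 7.711 = 28.539.
Deadweight loss = ½ × 4.9205 × 28.539 = €70.21 thousand.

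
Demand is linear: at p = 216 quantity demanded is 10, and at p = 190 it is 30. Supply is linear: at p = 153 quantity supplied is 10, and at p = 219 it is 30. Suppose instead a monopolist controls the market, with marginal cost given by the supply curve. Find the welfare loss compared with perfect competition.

Demand slope = (190 − 216)/(30 − 10) = −1.3, so p = 229 − 1.3q.
Supply slope = (219 − 153)/(30 − 10) = 3.3, so p = 120 + 3.3q.
Competitive equilibrium: 229 − 1.3q = 120 + 3.3q → q* = 23.6957, p* = 198.1957.
Marginal revenue: MR = 229 − 2.6q. Set MR = MC: 229 − 2.6q = 120 + 3.3q → q_m = 18.4746.
Price p_m = 229 − 1.3·18.4746 = 204.983; MC(q_m) = 120 + 3.3·18.4746 = 180.9662.
Competitive q* = 23.6957, so Δq = 5.2211; wedge = 204.983 − 180.9662 = 24.0168.
The triangle = ½ × 5.2211 × 24.0168 = 62.70.

62.70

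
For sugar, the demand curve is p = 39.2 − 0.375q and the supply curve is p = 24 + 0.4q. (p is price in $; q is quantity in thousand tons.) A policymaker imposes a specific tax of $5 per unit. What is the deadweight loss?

Competitive equilibrium: 39.2 − 0.375q = 24 + 0.4q → q* = 19.6129, p* = 31.8452.
With the tax, the buyer price exceeds the seller price by 5: (39.2 − 0.375q) − (24 + 0.4q) = 5 → q' = 13.1613.
Δq = 19.6129 − 13.1613 = 6.4516; the wedge equals the tax, 5.
The triangle = ½ × 6.4516 × 5 = $16.13 thousand.

$16.13 thousand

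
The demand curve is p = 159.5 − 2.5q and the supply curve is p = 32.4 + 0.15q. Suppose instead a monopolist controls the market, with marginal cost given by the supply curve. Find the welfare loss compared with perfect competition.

718.26

Competitive equilibrium: 159.5 − 2.5q = 32.4 + 0.15q → q* = 47.9623, p* = 39.5943.
Marginal revenue: MR = 159.5 − 5q. Set MR = MC: 159.5 − 5q = 32.4 + 0.15q → q_m = 24.6796.
Price p_m = 159.5 − 2.5·24.6796 = 97.801; MC(q_m) = 32.4 + 0.15·24.6796 = 36.1019.
Competitive q* = 47.9623, so Δq = 23.2827; wedge = 97.801 − 36.1019 = 61.6991.
DWL = ½ × 23.2827 × 61.6991 = 718.26.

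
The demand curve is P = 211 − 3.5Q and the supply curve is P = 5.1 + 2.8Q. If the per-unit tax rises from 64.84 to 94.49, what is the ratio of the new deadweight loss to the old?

Competitive equilibrium: 211 − 3.5Q = 5.1 + 2.8Q → Q* = 32.6825, P* = 96.6111.
For a per-unit tax t: ΔQ = t/6.3, so DWL = ½·t·(t/6.3) = t²/12.6.
At t = 64.84: DWL = 333.669. At t = 94.49: DWL = 708.600.
Ratio = (94.49/64.84)² = 2.124.

2.124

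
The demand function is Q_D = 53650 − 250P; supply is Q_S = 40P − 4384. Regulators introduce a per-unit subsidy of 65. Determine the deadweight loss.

72844.83

In inverse form: demand P = 214.6 − 0.004Q, supply P = 109.6 + 0.025Q.
Competitive equilibrium: 214.6 − 0.004Q = 109.6 + 0.025Q → Q* = 3620.6897, P* = 200.1172.
The subsidy lowers effective supply by 65: P = 44.6 + 0.025Q.
New quantity: 214.6 − 0.004Q = 44.6 + 0.025Q → Q' = 5862.069.
Overproduction ΔQ = 5862.069 − 3620.6897 = 2241.3793; wedge = subsidy = 65.
Welfare loss = ½ × 2241.3793 × 65 = 72844.83.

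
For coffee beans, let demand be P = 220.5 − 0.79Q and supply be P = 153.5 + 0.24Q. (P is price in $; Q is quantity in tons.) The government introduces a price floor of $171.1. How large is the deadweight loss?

$3.26

Competitive equilibrium: 220.5 − 0.79Q = 153.5 + 0.24Q → Q* = 65.0485, P* = 169.1117.
At the floor P = 171.1, quantity demanded = (220.5 − 171.1)/0.79 = 62.5316.
Sellers' marginal cost at Q' = 62.5316: 153.5 + 0.24·62.5316 = 168.5076.
ΔQ = 65.0485 − 62.5316 = 2.5169; wedge = 171.1 − 168.5076 = 2.5924.
Deadweight loss = ½ × 2.5169 × 2.5924 = $3.26.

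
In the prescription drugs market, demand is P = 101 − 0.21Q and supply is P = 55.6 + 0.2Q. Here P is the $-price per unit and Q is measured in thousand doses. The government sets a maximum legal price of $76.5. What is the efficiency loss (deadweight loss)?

Competitive equilibrium: 101 − 0.21Q = 55.6 + 0.2Q → Q* = 110.7317, P* = 77.7463.
At the ceiling P = 76.5, quantity supplied = (76.5 − 55.6)/0.2 = 104.5.
Willingness to pay at Q' = 104.5: 101 − 0.21·104.5 = 79.055.
ΔQ = 110.7317 − 104.5 = 6.2317; wedge = 79.055 − 76.5 = 2.555.
DWL = ½ × 6.2317 × 2.555 = $7.96 thousand.

$7.96 thousand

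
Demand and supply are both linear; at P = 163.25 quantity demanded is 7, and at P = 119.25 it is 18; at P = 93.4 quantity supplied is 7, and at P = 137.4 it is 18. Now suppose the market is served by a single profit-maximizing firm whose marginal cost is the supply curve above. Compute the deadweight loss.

Demand slope = (119.25 − 163.25)/(18 − 7) = −4, so P = 191.25 − 4Q.
Supply slope = (137.4 − 93.4)/(18 − 7) = 4, so P = 65.4 + 4Q.
Competitive equilibrium: 191.25 − 4Q = 65.4 + 4Q → Q* = 15.7313, P* = 128.325.
Marginal revenue: MR = 191.25 − 8Q. Set MR = MC: 191.25 − 8Q = 65.4 + 4Q → Q_m = 10.4875.
Price P_m = 191.25 − 4·10.4875 = 149.3; MC(Q_m) = 65.4 + 4·10.4875 = 107.35.
Competitive Q* = 15.7313, so ΔQ = 5.2438; wedge = 149.3 − 107.35 = 41.95.
Welfare loss = ½ × 5.2438 × 41.95 = 109.99.

109.99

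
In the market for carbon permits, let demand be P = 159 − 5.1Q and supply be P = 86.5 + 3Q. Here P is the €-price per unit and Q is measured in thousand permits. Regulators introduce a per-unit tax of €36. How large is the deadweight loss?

Competitive equilibrium: 159 − 5.1Q = 86.5 + 3Q → Q* = 8.9506, P* = 113.3519.
With the tax, the buyer price exceeds the seller price by 36: (159 − 5.1Q) − (86.5 + 3Q) = 36 → Q' = 4.5062.
ΔQ = 8.9506 − 4.5062 = 4.4444; the wedge equals the tax, 36.
The triangle = ½ × 4.4444 × 36 = €80 thousand.

€80 thousand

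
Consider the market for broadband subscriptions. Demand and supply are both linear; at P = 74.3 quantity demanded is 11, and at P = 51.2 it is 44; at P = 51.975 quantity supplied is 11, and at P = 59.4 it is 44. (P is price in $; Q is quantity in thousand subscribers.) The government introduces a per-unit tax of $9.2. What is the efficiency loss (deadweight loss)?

$45.75 thousand

Demand slope = (51.2 − 74.3)/(44 − 11) = −0.7, so P = 82 − 0.7Q.
Supply slope = (59.4 − 51.975)/(44 − 11) = 0.225, so P = 49.5 + 0.225Q.
Competitive equilibrium: 82 − 0.7Q = 49.5 + 0.225Q → Q* = 35.1351, P* = 57.4054.
With the tax, the buyer price exceeds the seller price by 9.2: (82 − 0.7Q) − (49.5 + 0.225Q) = 9.2 → Q' = 25.1892.
ΔQ = 35.1351 − 25.1892 = 9.9459; the wedge equals the tax, 9.2.
DWL = ½ × 9.9459 × 9.2 = $45.75 thousand.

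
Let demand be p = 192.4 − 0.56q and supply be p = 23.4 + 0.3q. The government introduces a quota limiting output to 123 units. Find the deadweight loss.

Competitive equilibrium: 192.4 − 0.56q = 23.4 + 0.3q → q* = 196.5116, p* = 82.3535.
At q = 123: demand price = 192.4 − 0.56·123 = 123.52; supply price = 23.4 + 0.3·123 = 60.3.
Δq = 196.5116 − 123 = 73.5116; wedge = 123.52 − 60.3 = 63.22.
Deadweight loss = ½ × 73.5116 × 63.22 = 2323.70.

2323.70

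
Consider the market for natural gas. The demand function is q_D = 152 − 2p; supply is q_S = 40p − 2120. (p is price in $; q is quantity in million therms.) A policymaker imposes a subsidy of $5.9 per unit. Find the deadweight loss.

$33.15 million

In inverse form: demand p = 76 − 0.5q, supply p = 53 + 0.025q.
Competitive equilibrium: 76 − 0.5q = 53 + 0.025q → q* = 43.8095, p* = 54.0952.
The subsidy lowers effective supply by 5.9: p = 47.1 + 0.025q.
New quantity: 76 − 0.5q = 47.1 + 0.025q → q' = 55.0476.
Overproduction Δq = 55.0476 − 43.8095 = 11.2381; wedge = subsidy = 5.9.
DWL = ½ × 11.2381 × 5.9 = $33.15 million.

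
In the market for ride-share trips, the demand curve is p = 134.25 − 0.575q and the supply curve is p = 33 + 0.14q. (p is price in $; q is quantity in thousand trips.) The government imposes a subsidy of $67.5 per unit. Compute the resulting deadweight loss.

Competitive equilibrium: 134.25 − 0.575q = 33 + 0.14q → q* = 141.6084, p* = 52.8252.
The subsidy lowers effective supply by 67.5: p = 0.14q − 34.5.
New quantity: 134.25 − 0.575q = 0.14q − 34.5 → q' = 236.014.
Overproduction Δq = 236.014 − 141.6084 = 94.4056; wedge = subsidy = 67.5.
The triangle = ½ × 94.4056 × 67.5 = $3186.19 thousand.

$3186.19 thousand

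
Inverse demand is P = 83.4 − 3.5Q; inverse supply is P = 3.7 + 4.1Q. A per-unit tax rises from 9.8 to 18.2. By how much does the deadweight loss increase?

Competitive equilibrium: 83.4 − 3.5Q = 3.7 + 4.1Q → Q* = 10.4868, P* = 46.6961.
For a per-unit tax t: ΔQ = t/7.6, so DWL = ½·t·(t/7.6) = t²/15.2.
At t = 9.8: DWL = 6.318. At t = 18.2: DWL = 21.792.
Increase = 21.792 − 6.318 = 15.47.

15.47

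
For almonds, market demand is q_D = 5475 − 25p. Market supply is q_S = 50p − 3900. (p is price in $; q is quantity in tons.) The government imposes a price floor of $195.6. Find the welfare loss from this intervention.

In inverse form: demand p = 219 − 0.04q, supply p = 78 + 0.02q.
Competitive equilibrium: 219 − 0.04q = 78 + 0.02q → q* = 2350, p* = 125.
At the floor p = 195.6, quantity demanded = (219 − 195.6)/0.04 = 585.
Sellers' marginal cost at q' = 585: 78 + 0.02·585 = 89.7.
Δq = 2350 − 585 = 1765; wedge = 195.6 − 89.7 = 105.9.
Deadweight loss = ½ × 1765 × 105.9 = $93456.75.

$93456.75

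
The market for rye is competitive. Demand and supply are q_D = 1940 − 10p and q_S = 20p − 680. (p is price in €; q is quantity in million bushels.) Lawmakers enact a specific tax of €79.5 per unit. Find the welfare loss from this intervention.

€21067.50 million

In inverse form: demand p = 194 − 0.1q, supply p = 34 + 0.05q.
Competitive equilibrium: 194 − 0.1q = 34 + 0.05q → q* = 1066.6667, p* = 87.3333.
With the tax, the buyer price exceeds the seller price by 79.5: (194 − 0.1q) − (34 + 0.05q) = 79.5 → q' = 536.6667.
Δq = 1066.6667 − 536.6667 = 530; the wedge equals the tax, 79.5.
DWL = ½ × 530 × 79.5 = €21067.50 million.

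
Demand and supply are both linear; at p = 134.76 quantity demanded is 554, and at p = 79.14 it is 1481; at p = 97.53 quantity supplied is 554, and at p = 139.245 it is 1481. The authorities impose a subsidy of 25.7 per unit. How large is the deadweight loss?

Demand slope = (79.14 − 134.76)/(1481 − 554) = −0.06, so p = 168 − 0.06q.
Supply slope = (139.245 − 97.53)/(1481 − 554) = 0.045, so p = 72.6 + 0.045q.
Competitive equilibrium: 168 − 0.06q = 72.6 + 0.045q → q* = 908.5714, p* = 113.4857.
The subsidy lowers effective supply by 25.7: p = 46.9 + 0.045q.
New quantity: 168 − 0.06q = 46.9 + 0.045q → q' = 1153.3333.
Overproduction Δq = 1153.3333 − 908.5714 = 244.7619; wedge = subsidy = 25.7.
Welfare loss = ½ × 244.7619 × 25.7 = 3145.19.

3145.19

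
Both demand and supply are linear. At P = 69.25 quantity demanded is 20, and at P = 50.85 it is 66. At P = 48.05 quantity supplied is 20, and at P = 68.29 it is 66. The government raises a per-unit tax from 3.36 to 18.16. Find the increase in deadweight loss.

Demand slope = (50.85 − 69.25)/(66 − 20) = −0.4, so P = 77.25 − 0.4Q.
Supply slope = (68.29 − 48.05)/(66 − 20) = 0.44, so P = 39.25 + 0.44Q.
Competitive equilibrium: 77.25 − 0.4Q = 39.25 + 0.44Q → Q* = 45.2381, P* = 59.1548.
For a per-unit tax t: ΔQ = t/0.84, so DWL = ½·t·(t/0.84) = t²/1.68.
At t = 3.36: DWL = 6.72. At t = 18.16: DWL = 196.301.
Increase = 196.301 − 6.72 = 189.58.

189.58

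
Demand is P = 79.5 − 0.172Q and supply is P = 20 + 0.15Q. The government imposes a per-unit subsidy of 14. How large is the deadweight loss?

304.35

Competitive equilibrium: 79.5 − 0.172Q = 20 + 0.15Q → Q* = 184.7826, P* = 47.7174.
The subsidy lowers effective supply by 14: P = 6 + 0.15Q.
New quantity: 79.5 − 0.172Q = 6 + 0.15Q → Q' = 228.2609.
Overproduction ΔQ = 228.2609 − 184.7826 = 43.4783; wedge = subsidy = 14.
Deadweight loss = ½ × 43.4783 × 14 = 304.35.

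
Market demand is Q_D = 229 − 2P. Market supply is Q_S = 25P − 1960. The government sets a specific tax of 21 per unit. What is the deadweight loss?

In inverse form: demand P = 114.5 − 0.5Q, supply P = 78.4 + 0.04Q.
Competitive equilibrium: 114.5 − 0.5Q = 78.4 + 0.04Q → Q* = 66.8519, P* = 81.0741.
With the tax, the buyer price exceeds the seller price by 21: (114.5 − 0.5Q) − (78.4 + 0.04Q) = 21 → Q' = 27.963.
ΔQ = 66.8519 − 27.963 = 38.8889; the wedge equals the tax, 21.
Deadweight loss = ½ × 38.8889 × 21 = 408.33.

408.33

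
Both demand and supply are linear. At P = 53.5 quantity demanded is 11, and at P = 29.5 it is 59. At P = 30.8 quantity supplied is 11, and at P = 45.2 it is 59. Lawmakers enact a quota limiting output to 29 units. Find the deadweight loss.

Demand slope = (29.5 − 53.5)/(59 − 11) = −0.5, so P = 59 − 0.5Q.
Supply slope = (45.2 − 30.8)/(59 − 11) = 0.3, so P = 27.5 + 0.3Q.
Competitive equilibrium: 59 − 0.5Q = 27.5 + 0.3Q → Q* = 39.375, P* = 39.3125.
At Q = 29: demand price = 59 − 0.5·29 = 44.5; supply price = 27.5 + 0.3·29 = 36.2.
ΔQ = 39.375 − 29 = 10.375; wedge = 44.5 − 36.2 = 8.3.
Deadweight loss = ½ × 10.375 × 8.3 = 43.06.

43.06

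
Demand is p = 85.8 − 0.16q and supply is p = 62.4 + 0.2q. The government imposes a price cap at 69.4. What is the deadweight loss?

Competitive equilibrium: 85.8 − 0.16q = 62.4 + 0.2q → q* = 65, p* = 75.4.
At the ceiling p = 69.4, quantity supplied = (69.4 − 62.4)/0.2 = 35.
Willingness to pay at q' = 35: 85.8 − 0.16·35 = 80.2.
Δq = 65 − 35 = 30; wedge = 80.2 − 69.4 = 10.8.
DWL = ½ × 30 × 10.8 = 162.

162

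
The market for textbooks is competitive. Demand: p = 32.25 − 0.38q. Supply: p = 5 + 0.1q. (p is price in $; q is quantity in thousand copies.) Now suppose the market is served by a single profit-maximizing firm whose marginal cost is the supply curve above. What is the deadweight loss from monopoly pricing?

$151.02 thousand

Competitive equilibrium: 32.25 − 0.38q = 5 + 0.1q → q* = 56.7708, p* = 10.6771.
Marginal revenue: MR = 32.25 − 0.76q. Set MR = MC: 32.25 − 0.76q = 5 + 0.1q → q_m = 31.686.
Price p_m = 32.25 − 0.38·31.686 = 20.2093; MC(q_m) = 5 + 0.1·31.686 = 8.1686.
Competitive q* = 56.7708, so Δq = 25.0848; wedge = 20.2093 − 8.1686 = 12.0407.
Deadweight loss = ½ × 25.0848 × 12.0407 = $151.02 thousand.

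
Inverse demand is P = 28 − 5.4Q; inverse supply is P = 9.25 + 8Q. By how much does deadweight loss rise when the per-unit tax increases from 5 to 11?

3.58

Competitive equilibrium: 28 − 5.4Q = 9.25 + 8Q → Q* = 1.3993, P* = 20.444.
For a per-unit tax t: ΔQ = t/13.4, so DWL = ½·t·(t/13.4) = t²/26.8.
At t = 5: DWL = 0.933. At t = 11: DWL = 4.515.
Increase = 4.515 − 0.933 = 3.58.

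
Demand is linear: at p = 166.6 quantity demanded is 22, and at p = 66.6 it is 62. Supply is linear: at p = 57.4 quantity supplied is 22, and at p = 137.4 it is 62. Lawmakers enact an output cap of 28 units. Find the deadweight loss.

750.76

Demand slope = (66.6 − 166.6)/(62 − 22) = −2.5, so p = 221.6 − 2.5q.
Supply slope = (137.4 − 57.4)/(62 − 22) = 2, so p = 13.4 + 2q.
Competitive equilibrium: 221.6 − 2.5q = 13.4 + 2q → q* = 46.2667, p* = 105.9333.
At q = 28: demand price = 221.6 − 2.5·28 = 151.6; supply price = 13.4 + 2·28 = 69.4.
Δq = 46.2667 − 28 = 18.2667; wedge = 151.6 − 69.4 = 82.2.
Welfare loss = ½ × 18.2667 × 82.2 = 750.76.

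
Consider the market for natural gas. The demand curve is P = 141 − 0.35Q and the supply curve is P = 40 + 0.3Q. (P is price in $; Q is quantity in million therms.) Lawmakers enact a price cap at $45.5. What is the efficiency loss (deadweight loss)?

Competitive equilibrium: 141 − 0.35Q = 40 + 0.3Q → Q* = 155.3846, P* = 86.6154.
At the ceiling P = 45.5, quantity supplied = (45.5 − 40)/0.3 = 18.3333.
Willingness to pay at Q' = 18.3333: 141 − 0.35·18.3333 = 134.5833.
ΔQ = 155.3846 − 18.3333 = 137.0513; wedge = 134.5833 − 45.5 = 89.0833.
The triangle = ½ × 137.0513 × 89.0833 = $6104.49 million.

$6104.49 million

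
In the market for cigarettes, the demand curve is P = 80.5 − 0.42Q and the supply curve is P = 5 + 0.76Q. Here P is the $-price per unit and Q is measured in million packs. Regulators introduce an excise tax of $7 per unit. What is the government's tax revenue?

$406.36 million

Competitive equilibrium: 80.5 − 0.42Q = 5 + 0.76Q → Q* = 63.9831, P* = 53.6271.
With the tax, the buyer price exceeds the seller price by 7: (80.5 − 0.42Q) − (5 + 0.76Q) = 7 → Q' = 58.0508.
Tax revenue = 7 × 58.0508 = $406.36 million.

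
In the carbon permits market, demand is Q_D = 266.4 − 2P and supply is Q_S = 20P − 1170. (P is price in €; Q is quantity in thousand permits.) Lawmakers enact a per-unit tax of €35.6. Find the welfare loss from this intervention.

€1152.15 thousand

In inverse form: demand P = 133.2 − 0.5Q, supply P = 58.5 + 0.05Q.
Competitive equilibrium: 133.2 − 0.5Q = 58.5 + 0.05Q → Q* = 135.8182, P* = 65.2909.
With the tax, the buyer price exceeds the seller price by 35.6: (133.2 − 0.5Q) − (58.5 + 0.05Q) = 35.6 → Q' = 71.0909.
ΔQ = 135.8182 − 71.0909 = 64.7273; the wedge equals the tax, 35.6.
Welfare loss = ½ × 64.7273 × 35.6 = €1152.15 thousand.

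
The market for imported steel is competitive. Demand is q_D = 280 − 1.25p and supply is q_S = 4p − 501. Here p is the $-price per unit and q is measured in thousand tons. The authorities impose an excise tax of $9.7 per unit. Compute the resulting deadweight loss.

$44.80 thousand

In inverse form: demand p = 224 − 0.8q, supply p = 125.25 + 0.25q.
Competitive equilibrium: 224 − 0.8q = 125.25 + 0.25q → q* = 94.0476, p* = 148.7619.
With the tax, the buyer price exceeds the seller price by 9.7: (224 − 0.8q) − (125.25 + 0.25q) = 9.7 → q' = 84.8095.
Δq = 94.0476 − 84.8095 = 9.2381; the wedge equals the tax, 9.7.
DWL = ½ × 9.2381 × 9.7 = $44.80 thousand.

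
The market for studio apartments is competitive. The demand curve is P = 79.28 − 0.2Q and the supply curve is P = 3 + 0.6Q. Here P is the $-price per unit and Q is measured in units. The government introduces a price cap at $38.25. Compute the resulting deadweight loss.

$535.824

Competitive equilibrium: 79.28 − 0.2Q = 3 + 0.6Q → Q* = 95.35, P* = 60.21.
At the ceiling P = 38.25, quantity supplied = (38.25 − 3)/0.6 = 58.75.
Willingness to pay at Q' = 58.75: 79.28 − 0.2·58.75 = 67.53.
ΔQ = 95.35 − 58.75 = 36.6; wedge = 67.53 − 38.25 = 29.28.
Welfare loss = ½ × 36.6 × 29.28 = $535.824.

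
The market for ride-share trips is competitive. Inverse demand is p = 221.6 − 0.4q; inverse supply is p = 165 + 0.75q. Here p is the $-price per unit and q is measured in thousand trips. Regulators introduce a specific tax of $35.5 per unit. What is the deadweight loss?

Competitive equilibrium: 221.6 − 0.4q = 165 + 0.75q → q* = 49.21739, p* = 201.91304.
With the tax, the buyer price exceeds the seller price by 35.5: (221.6 − 0.4q) − (165 + 0.75q) = 35.5 → q' = 18.34783.
Δq = 49.21739 − 18.34783 = 30.86956; the wedge equals the tax, 35.5.
DWL = ½ × 30.86956 × 35.5 = $547.93 thousand.

$547.93 thousand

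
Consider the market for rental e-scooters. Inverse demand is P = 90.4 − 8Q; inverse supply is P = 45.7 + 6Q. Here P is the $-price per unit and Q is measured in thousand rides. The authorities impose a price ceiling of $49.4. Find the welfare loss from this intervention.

$46.46 thousand

Competitive equilibrium: 90.4 − 8Q = 45.7 + 6Q → Q* = 3.1929, P* = 64.8571.
At the ceiling P = 49.4, quantity supplied = (49.4 − 45.7)/6 = 0.6167.
Willingness to pay at Q' = 0.6167: 90.4 − 8·0.6167 = 85.4664.
ΔQ = 3.1929 − 0.6167 = 2.5762; wedge = 85.4664 − 49.4 = 36.0664.
DWL = ½ × 2.5762 × 36.0664 = $46.46 thousand.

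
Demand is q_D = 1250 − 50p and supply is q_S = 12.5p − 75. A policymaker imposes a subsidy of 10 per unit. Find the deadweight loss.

500

In inverse form: demand p = 25 − 0.02q, supply p = 6 + 0.08q.
Competitive equilibrium: 25 − 0.02q = 6 + 0.08q → q* = 190, p* = 21.2.
The subsidy lowers effective supply by 10: p = 0.08q − 4.
New quantity: 25 − 0.02q = 0.08q − 4 → q' = 290.
Overproduction Δq = 290 − 190 = 100; wedge = subsidy = 10.
Welfare loss = ½ × 100 × 10 = 500.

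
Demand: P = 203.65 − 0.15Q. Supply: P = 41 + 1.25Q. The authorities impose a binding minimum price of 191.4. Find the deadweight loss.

833.75

Competitive equilibrium: 203.65 − 0.15Q = 41 + 1.25Q → Q* = 116.1786, P* = 186.2232.
At the floor P = 191.4, quantity demanded = (203.65 − 191.4)/0.15 = 81.6667.
Sellers' marginal cost at Q' = 81.6667: 41 + 1.25·81.6667 = 143.0834.
ΔQ = 116.1786 − 81.6667 = 34.5119; wedge = 191.4 − 143.0834 = 48.3166.
DWL = ½ × 34.5119 × 48.3166 = 833.75.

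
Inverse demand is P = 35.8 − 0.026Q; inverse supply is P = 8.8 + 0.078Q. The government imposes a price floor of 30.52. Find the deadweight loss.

166.22

Competitive equilibrium: 35.8 − 0.026Q = 8.8 + 0.078Q → Q* = 259.6154, P* = 29.05.
At the floor P = 30.52, quantity demanded = (35.8 − 30.52)/0.026 = 203.0769.
Sellers' marginal cost at Q' = 203.0769: 8.8 + 0.078·203.0769 = 24.64.
ΔQ = 259.6154 − 203.0769 = 56.5385; wedge = 30.52 − 24.64 = 5.88.
Welfare loss = ½ × 56.5385 × 5.88 = 166.22.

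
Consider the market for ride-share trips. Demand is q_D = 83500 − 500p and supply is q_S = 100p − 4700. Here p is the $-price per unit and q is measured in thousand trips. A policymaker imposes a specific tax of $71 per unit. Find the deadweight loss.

$210041.67 thousand

In inverse form: demand p = 167 − 0.002q, supply p = 47 + 0.01q.
Competitive equilibrium: 167 − 0.002q = 47 + 0.01q → q* = 10000, p* = 147.
With the tax, the buyer price exceeds the seller price by 71: (167 − 0.002q) − (47 + 0.01q) = 71 → q' = 4083.3333.
Δq = 10000 − 4083.3333 = 5916.6667; the wedge equals the tax, 71.
DWL = ½ × 5916.6667 × 71 = $210041.67 thousand.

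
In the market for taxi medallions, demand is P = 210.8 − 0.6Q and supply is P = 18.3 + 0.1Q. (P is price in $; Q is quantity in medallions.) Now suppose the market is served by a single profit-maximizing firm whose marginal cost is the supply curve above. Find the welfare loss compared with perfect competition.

$5638.31

Competitive equilibrium: 210.8 − 0.6Q = 18.3 + 0.1Q → Q* = 275, P* = 45.8.
Marginal revenue: MR = 210.8 − 1.2Q. Set MR = MC: 210.8 − 1.2Q = 18.3 + 0.1Q → Q_m = 148.07692.
Price P_m = 210.8 − 0.6·148.07692 = 121.95385; MC(Q_m) = 18.3 + 0.1·148.07692 = 33.10769.
Competitive Q* = 275, so ΔQ = 126.92308; wedge = 121.95385 − 33.10769 = 88.84616.
Deadweight loss = ½ × 126.92308 × 88.84616 = $5638.31.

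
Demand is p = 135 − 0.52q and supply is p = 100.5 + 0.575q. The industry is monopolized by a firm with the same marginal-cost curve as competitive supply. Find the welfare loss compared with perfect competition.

56.35

Competitive equilibrium: 135 − 0.52q = 100.5 + 0.575q → q* = 31.5068, p* = 118.6164.
Marginal revenue: MR = 135 − 1.04q. Set MR = MC: 135 − 1.04q = 100.5 + 0.575q → q_m = 21.3622.
Price p_m = 135 − 0.52·21.3622 = 123.8917; MC(q_m) = 100.5 + 0.575·21.3622 = 112.7833.
Competitive q* = 31.5068, so Δq = 10.1446; wedge = 123.8917 − 112.7833 = 11.1084.
Welfare loss = ½ × 10.1446 × 11.1084 = 56.35.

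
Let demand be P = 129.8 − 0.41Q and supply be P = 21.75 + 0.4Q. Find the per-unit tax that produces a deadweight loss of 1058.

41.4

Competitive equilibrium: 129.8 − 0.41Q = 21.75 + 0.4Q → Q* = 133.3951, P* = 75.108.
A tax t gives ΔQ = t/0.81 and wedge t, so DWL = t²/1.62.
t²/1.62 = 1058 → t² = 1713.96 → t = 41.4.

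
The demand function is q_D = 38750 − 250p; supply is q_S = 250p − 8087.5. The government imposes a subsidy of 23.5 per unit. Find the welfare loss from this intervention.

In inverse form: demand p = 155 − 0.004q, supply p = 32.35 + 0.004q.
Competitive equilibrium: 155 − 0.004q = 32.35 + 0.004q → q* = 15331.25, p* = 93.675.
The subsidy lowers effective supply by 23.5: p = 8.85 + 0.004q.
New quantity: 155 − 0.004q = 8.85 + 0.004q → q' = 18268.75.
Overproduction Δq = 18268.75 − 15331.25 = 2937.5; wedge = subsidy = 23.5.
Welfare loss = ½ × 2937.5 × 23.5 = 34515.625.

34515.625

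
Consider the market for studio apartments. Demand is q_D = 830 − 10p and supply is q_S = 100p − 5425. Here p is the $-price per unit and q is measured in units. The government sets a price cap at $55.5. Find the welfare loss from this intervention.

In inverse form: demand p = 83 − 0.1q, supply p = 54.25 + 0.01q.
Competitive equilibrium: 83 − 0.1q = 54.25 + 0.01q → q* = 261.3636, p* = 56.8636.
At the ceiling p = 55.5, quantity supplied = (55.5 − 54.25)/0.01 = 125.
Willingness to pay at q' = 125: 83 − 0.1·125 = 70.5.
Δq = 261.3636 − 125 = 136.3636; wedge = 70.5 − 55.5 = 15.
Deadweight loss = ½ × 136.3636 × 15 = $1022.73.

$1022.73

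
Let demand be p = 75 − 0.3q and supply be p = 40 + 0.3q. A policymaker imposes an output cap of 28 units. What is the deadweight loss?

276.03

Competitive equilibrium: 75 − 0.3q = 40 + 0.3q → q* = 58.3333, p* = 57.5.
At q = 28: demand price = 75 − 0.3·28 = 66.6; supply price = 40 + 0.3·28 = 48.4.
Δq = 58.3333 − 28 = 30.3333; wedge = 66.6 − 48.4 = 18.2.
DWL = ½ × 30.3333 × 18.2 = 276.03.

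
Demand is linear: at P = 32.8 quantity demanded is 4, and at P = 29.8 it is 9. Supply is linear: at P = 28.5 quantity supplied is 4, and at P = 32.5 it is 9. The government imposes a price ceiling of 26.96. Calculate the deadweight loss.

17.48

Demand slope = (29.8 − 32.8)/(9 − 4) = −0.6, so P = 35.2 − 0.6Q.
Supply slope = (32.5 − 28.5)/(9 − 4) = 0.8, so P = 25.3 + 0.8Q.
Competitive equilibrium: 35.2 − 0.6Q = 25.3 + 0.8Q → Q* = 7.07143, P* = 30.95714.
At the ceiling P = 26.96, quantity supplied = (26.96 − 25.3)/0.8 = 2.075.
Willingness to pay at Q' = 2.075: 35.2 − 0.6·2.075 = 33.955.
ΔQ = 7.07143 − 2.075 = 4.99643; wedge = 33.955 − 26.96 = 6.995.
Welfare loss = ½ × 4.99643 × 6.995 = 17.48.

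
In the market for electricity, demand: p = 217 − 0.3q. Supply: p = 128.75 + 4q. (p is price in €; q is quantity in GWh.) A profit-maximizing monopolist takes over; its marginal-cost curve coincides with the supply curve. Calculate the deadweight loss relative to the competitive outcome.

€3.85

Competitive equilibrium: 217 − 0.3q = 128.75 + 4q → q* = 20.5233, p* = 210.843.
Marginal revenue: MR = 217 − 0.6q. Set MR = MC: 217 − 0.6q = 128.75 + 4q → q_m = 19.1848.
Price p_m = 217 − 0.3·19.1848 = 211.2446; MC(q_m) = 128.75 + 4·19.1848 = 205.4892.
Competitive q* = 20.5233, so Δq = 1.3385; wedge = 211.2446 − 205.4892 = 5.7554.
Deadweight loss = ½ × 1.3385 × 5.7554 = €3.85.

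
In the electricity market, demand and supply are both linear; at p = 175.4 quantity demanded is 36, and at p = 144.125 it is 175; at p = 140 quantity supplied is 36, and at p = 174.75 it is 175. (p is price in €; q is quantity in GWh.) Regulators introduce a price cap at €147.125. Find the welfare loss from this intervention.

€503.13

Demand slope = (144.125 − 175.4)/(175 − 36) = −0.225, so p = 183.5 − 0.225q.
Supply slope = (174.75 − 140)/(175 − 36) = 0.25, so p = 131 + 0.25q.
Competitive equilibrium: 183.5 − 0.225q = 131 + 0.25q → q* = 110.52632, p* = 158.63158.
At the ceiling p = 147.125, quantity supplied = (147.125 − 131)/0.25 = 64.5.
Willingness to pay at q' = 64.5: 183.5 − 0.225·64.5 = 168.9875.
Δq = 110.52632 − 64.5 = 46.02632; wedge = 168.9875 − 147.125 = 21.8625.
Deadweight loss = ½ × 46.02632 × 21.8625 = €503.13.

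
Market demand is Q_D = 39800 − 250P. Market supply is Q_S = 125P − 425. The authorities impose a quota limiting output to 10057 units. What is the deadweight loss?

In inverse form: demand P = 159.2 − 0.004Q, supply P = 3.4 + 0.008Q.
Competitive equilibrium: 159.2 − 0.004Q = 3.4 + 0.008Q → Q* = 12983.3333, P* = 107.2667.
At Q = 10057: demand price = 159.2 − 0.004·10057 = 118.972; supply price = 3.4 + 0.008·10057 = 83.856.
ΔQ = 12983.3333 − 10057 = 2926.3333; wedge = 118.972 − 83.856 = 35.116.
DWL = ½ × 2926.3333 × 35.116 = 51380.56.

51380.56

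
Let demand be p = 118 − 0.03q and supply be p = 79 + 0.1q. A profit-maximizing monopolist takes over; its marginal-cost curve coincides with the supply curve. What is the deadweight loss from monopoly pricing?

205.66

Competitive equilibrium: 118 − 0.03q = 79 + 0.1q → q* = 300, p* = 109.
Marginal revenue: MR = 118 − 0.06q. Set MR = MC: 118 − 0.06q = 79 + 0.1q → q_m = 243.75.
Price p_m = 118 − 0.03·243.75 = 110.6875; MC(q_m) = 79 + 0.1·243.75 = 103.375.
Competitive q* = 300, so Δq = 56.25; wedge = 110.6875 − 103.375 = 7.3125.
The triangle = ½ × 56.25 × 7.3125 = 205.66.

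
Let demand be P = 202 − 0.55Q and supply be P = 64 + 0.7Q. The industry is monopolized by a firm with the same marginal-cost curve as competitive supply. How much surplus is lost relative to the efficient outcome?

Competitive equilibrium: 202 − 0.55Q = 64 + 0.7Q → Q* = 110.4, P* = 141.28.
Marginal revenue: MR = 202 − 1.1Q. Set MR = MC: 202 − 1.1Q = 64 + 0.7Q → Q_m = 76.6667.
Price P_m = 202 − 0.55·76.6667 = 159.8333; MC(Q_m) = 64 + 0.7·76.6667 = 117.6667.
Competitive Q* = 110.4, so ΔQ = 33.7333; wedge = 159.8333 − 117.6667 = 42.1666.
Deadweight loss = ½ × 33.7333 × 42.1666 = 711.21.

711.21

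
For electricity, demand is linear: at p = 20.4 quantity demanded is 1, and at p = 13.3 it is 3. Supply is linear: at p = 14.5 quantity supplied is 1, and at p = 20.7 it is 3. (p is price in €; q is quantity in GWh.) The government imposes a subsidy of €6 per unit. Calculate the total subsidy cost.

Demand slope = (13.3 − 20.4)/(3 − 1) = −3.55, so p = 23.95 − 3.55q.
Supply slope = (20.7 − 14.5)/(3 − 1) = 3.1, so p = 11.4 + 3.1q.
Competitive equilibrium: 23.95 − 3.55q = 11.4 + 3.1q → q* = 1.8872, p* = 17.2504.
The subsidy lowers effective supply by 6: p = 5.4 + 3.1q.
New quantity: 23.95 − 3.55q = 5.4 + 3.1q → q' = 2.7895.
Total subsidy cost = 6 × 2.7895 = €16.74.

€16.74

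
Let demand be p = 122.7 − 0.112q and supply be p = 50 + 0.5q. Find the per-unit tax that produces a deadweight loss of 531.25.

Competitive equilibrium: 122.7 − 0.112q = 50 + 0.5q → q* = 118.7908, p* = 109.3954.
A tax t gives Δq = t/0.612 and wedge t, so DWL = t²/1.224.
t²/1.224 = 531.25 → t² = 650.25 → t = 25.5.

25.5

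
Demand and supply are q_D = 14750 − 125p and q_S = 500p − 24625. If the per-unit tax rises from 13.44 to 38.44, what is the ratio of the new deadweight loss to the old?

In inverse form: demand p = 118 − 0.008q, supply p = 49.25 + 0.002q.
Competitive equilibrium: 118 − 0.008q = 49.25 + 0.002q → q* = 6875, p* = 63.
For a per-unit tax t: Δq = t/0.01, so DWL = ½·t·(t/0.01) = t²/0.02.
At t = 13.44: DWL = 9031.68. At t = 38.44: DWL = 73881.68.
Ratio = (38.44/13.44)² = 8.180.

8.180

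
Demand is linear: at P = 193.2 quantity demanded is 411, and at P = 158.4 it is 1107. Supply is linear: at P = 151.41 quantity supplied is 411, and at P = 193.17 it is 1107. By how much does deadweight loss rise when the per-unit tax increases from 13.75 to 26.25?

2272.73

Demand slope = (158.4 − 193.2)/(1107 − 411) = −0.05, so P = 213.75 − 0.05Q.
Supply slope = (193.17 − 151.41)/(1107 − 411) = 0.06, so P = 126.75 + 0.06Q.
Competitive equilibrium: 213.75 − 0.05Q = 126.75 + 0.06Q → Q* = 790.9091, P* = 174.2045.
For a per-unit tax t: ΔQ = t/0.11, so DWL = ½·t·(t/0.11) = t²/0.22.
At t = 13.75: DWL = 859.375. At t = 26.25: DWL = 3132.102.
Increase = 3132.102 − 859.375 = 2272.73.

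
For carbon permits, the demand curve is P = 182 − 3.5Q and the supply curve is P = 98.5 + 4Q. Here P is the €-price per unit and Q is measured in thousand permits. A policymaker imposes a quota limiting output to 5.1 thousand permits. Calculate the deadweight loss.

Competitive equilibrium: 182 − 3.5Q = 98.5 + 4Q → Q* = 11.1333, P* = 143.0333.
At Q = 5.1: demand price = 182 − 3.5·5.1 = 164.15; supply price = 98.5 + 4·5.1 = 118.9.
ΔQ = 11.1333 − 5.1 = 6.0333; wedge = 164.15 − 118.9 = 45.25.
Welfare loss = ½ × 6.0333 × 45.25 = €136.50 thousand.

€136.50 thousand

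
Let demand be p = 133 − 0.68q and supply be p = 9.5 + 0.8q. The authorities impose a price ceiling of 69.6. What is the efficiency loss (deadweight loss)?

51.24

Competitive equilibrium: 133 − 0.68q = 9.5 + 0.8q → q* = 83.4459, p* = 76.2568.
At the ceiling p = 69.6, quantity supplied = (69.6 − 9.5)/0.8 = 75.125.
Willingness to pay at q' = 75.125: 133 − 0.68·75.125 = 81.915.
Δq = 83.4459 − 75.125 = 8.3209; wedge = 81.915 − 69.6 = 12.315.
The triangle = ½ × 8.3209 × 12.315 = 51.24.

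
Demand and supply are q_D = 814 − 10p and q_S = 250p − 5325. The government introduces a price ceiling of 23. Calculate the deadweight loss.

1215.43

In inverse form: demand p = 81.4 − 0.1q, supply p = 21.3 + 0.004q.
Competitive equilibrium: 81.4 − 0.1q = 21.3 + 0.004q → q* = 577.8846, p* = 23.6115.
At the ceiling p = 23, quantity supplied = (23 − 21.3)/0.004 = 425.
Willingness to pay at q' = 425: 81.4 − 0.1·425 = 38.9.
Δq = 577.8846 − 425 = 152.8846; wedge = 38.9 − 23 = 15.9.
Deadweight loss = ½ × 152.8846 × 15.9 = 1215.43.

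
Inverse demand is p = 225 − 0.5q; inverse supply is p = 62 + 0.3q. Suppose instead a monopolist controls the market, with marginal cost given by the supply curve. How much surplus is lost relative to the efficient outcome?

Competitive equilibrium: 225 − 0.5q = 62 + 0.3q → q* = 203.75, p* = 123.125.
Marginal revenue: MR = 225 − q. Set MR = MC: 225 − q = 62 + 0.3q → q_m = 125.3846.
Price p_m = 225 − 0.5·125.3846 = 162.3077; MC(q_m) = 62 + 0.3·125.3846 = 99.6154.
Competitive q* = 203.75, so Δq = 78.3654; wedge = 162.3077 − 99.6154 = 62.6923.
Welfare loss = ½ × 78.3654 × 62.6923 = 2456.45.

2456.45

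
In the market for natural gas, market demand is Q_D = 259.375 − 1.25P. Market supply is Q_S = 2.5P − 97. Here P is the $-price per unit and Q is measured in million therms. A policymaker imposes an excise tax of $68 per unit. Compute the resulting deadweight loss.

In inverse form: demand P = 207.5 − 0.8Q, supply P = 38.8 + 0.4Q.
Competitive equilibrium: 207.5 − 0.8Q = 38.8 + 0.4Q → Q* = 140.58333, P* = 95.03333.
With the tax, the buyer price exceeds the seller price by 68: (207.5 − 0.8Q) − (38.8 + 0.4Q) = 68 → Q' = 83.91667.
ΔQ = 140.58333 − 83.91667 = 56.66666; the wedge equals the tax, 68.
The triangle = ½ × 56.66666 × 68 = $1926.67 million.

$1926.67 million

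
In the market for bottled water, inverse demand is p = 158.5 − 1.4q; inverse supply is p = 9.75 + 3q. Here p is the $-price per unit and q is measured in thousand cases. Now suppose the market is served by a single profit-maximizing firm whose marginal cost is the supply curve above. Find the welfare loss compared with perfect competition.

Competitive equilibrium: 158.5 − 1.4q = 9.75 + 3q → q* = 33.8068, p* = 111.1705.
Marginal revenue: MR = 158.5 − 2.8q. Set MR = MC: 158.5 − 2.8q = 9.75 + 3q → q_m = 25.6466.
Price p_m = 158.5 − 1.4·25.6466 = 122.5948; MC(q_m) = 9.75 + 3·25.6466 = 86.6898.
Competitive q* = 33.8068, so Δq = 8.1602; wedge = 122.5948 − 86.6898 = 35.905.
Deadweight loss = ½ × 8.1602 × 35.905 = $146.50 thousand.

$146.50 thousand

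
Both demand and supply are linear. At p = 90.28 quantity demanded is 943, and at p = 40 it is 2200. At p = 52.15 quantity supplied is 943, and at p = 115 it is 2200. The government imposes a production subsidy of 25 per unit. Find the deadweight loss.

3472.22

Demand slope = (40 − 90.28)/(2200 − 943) = −0.04, so p = 128 − 0.04q.
Supply slope = (115 − 52.15)/(2200 − 943) = 0.05, so p = 5 + 0.05q.
Competitive equilibrium: 128 − 0.04q = 5 + 0.05q → q* = 1366.6667, p* = 73.3333.
The subsidy lowers effective supply by 25: p = 0.05q − 20.
New quantity: 128 − 0.04q = 0.05q − 20 → q' = 1644.4444.
Overproduction Δq = 1644.4444 − 1366.6667 = 277.7777; wedge = subsidy = 25.
Deadweight loss = ½ × 277.7777 × 25 = 3472.22.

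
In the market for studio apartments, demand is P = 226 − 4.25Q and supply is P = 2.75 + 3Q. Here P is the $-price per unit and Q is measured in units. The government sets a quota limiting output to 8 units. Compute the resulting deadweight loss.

Competitive equilibrium: 226 − 4.25Q = 2.75 + 3Q → Q* = 30.7931, P* = 95.1293.
At Q = 8: demand price = 226 − 4.25·8 = 192; supply price = 2.75 + 3·8 = 26.75.
ΔQ = 30.7931 − 8 = 22.7931; wedge = 192 − 26.75 = 165.25.
Welfare loss = ½ × 22.7931 × 165.25 = $1883.28.

$1883.28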